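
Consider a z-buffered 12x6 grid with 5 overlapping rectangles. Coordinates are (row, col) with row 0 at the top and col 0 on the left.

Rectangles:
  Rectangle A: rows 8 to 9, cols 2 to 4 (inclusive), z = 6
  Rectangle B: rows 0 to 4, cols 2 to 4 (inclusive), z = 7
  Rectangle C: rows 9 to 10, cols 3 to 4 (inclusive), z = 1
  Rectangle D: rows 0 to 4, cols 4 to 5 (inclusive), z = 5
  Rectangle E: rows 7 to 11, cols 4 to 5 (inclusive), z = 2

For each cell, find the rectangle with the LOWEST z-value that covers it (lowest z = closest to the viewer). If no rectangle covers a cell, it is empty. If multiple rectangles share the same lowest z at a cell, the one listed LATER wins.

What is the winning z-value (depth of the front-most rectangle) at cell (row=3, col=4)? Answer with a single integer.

Answer: 5

Derivation:
Check cell (3,4):
  A: rows 8-9 cols 2-4 -> outside (row miss)
  B: rows 0-4 cols 2-4 z=7 -> covers; best now B (z=7)
  C: rows 9-10 cols 3-4 -> outside (row miss)
  D: rows 0-4 cols 4-5 z=5 -> covers; best now D (z=5)
  E: rows 7-11 cols 4-5 -> outside (row miss)
Winner: D at z=5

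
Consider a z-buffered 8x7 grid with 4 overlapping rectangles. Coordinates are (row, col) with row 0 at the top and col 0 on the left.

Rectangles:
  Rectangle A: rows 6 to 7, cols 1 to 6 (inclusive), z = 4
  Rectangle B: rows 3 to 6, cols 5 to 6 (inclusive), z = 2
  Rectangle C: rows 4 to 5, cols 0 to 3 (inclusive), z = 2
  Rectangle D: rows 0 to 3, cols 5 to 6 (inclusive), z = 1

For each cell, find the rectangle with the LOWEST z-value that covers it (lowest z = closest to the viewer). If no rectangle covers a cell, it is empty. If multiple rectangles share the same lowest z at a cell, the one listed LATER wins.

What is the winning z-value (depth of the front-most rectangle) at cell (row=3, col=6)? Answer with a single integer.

Check cell (3,6):
  A: rows 6-7 cols 1-6 -> outside (row miss)
  B: rows 3-6 cols 5-6 z=2 -> covers; best now B (z=2)
  C: rows 4-5 cols 0-3 -> outside (row miss)
  D: rows 0-3 cols 5-6 z=1 -> covers; best now D (z=1)
Winner: D at z=1

Answer: 1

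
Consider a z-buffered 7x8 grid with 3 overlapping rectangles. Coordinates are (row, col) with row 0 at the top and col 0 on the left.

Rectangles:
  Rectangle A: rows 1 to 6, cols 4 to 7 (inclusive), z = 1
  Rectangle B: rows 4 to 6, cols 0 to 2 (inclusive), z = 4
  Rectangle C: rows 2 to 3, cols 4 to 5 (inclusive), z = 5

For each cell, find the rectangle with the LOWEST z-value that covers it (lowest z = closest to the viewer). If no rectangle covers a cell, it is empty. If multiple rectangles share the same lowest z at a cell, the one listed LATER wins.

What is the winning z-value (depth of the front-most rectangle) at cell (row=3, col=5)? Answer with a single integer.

Check cell (3,5):
  A: rows 1-6 cols 4-7 z=1 -> covers; best now A (z=1)
  B: rows 4-6 cols 0-2 -> outside (row miss)
  C: rows 2-3 cols 4-5 z=5 -> covers; best now A (z=1)
Winner: A at z=1

Answer: 1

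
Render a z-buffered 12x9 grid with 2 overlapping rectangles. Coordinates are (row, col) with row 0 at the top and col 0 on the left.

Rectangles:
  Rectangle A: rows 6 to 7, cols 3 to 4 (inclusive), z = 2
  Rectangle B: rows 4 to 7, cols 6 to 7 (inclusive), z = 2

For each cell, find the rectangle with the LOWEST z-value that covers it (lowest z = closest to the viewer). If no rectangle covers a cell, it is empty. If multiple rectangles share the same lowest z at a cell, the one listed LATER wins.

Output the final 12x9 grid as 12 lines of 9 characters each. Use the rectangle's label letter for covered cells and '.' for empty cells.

.........
.........
.........
.........
......BB.
......BB.
...AA.BB.
...AA.BB.
.........
.........
.........
.........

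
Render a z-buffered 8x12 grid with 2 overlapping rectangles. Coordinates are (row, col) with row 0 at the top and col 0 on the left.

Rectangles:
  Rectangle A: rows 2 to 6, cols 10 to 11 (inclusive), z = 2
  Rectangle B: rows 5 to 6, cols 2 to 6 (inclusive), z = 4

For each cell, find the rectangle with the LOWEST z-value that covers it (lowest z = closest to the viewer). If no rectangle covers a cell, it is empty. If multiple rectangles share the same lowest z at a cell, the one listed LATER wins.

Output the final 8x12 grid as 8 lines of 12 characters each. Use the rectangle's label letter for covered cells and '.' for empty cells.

............
............
..........AA
..........AA
..........AA
..BBBBB...AA
..BBBBB...AA
............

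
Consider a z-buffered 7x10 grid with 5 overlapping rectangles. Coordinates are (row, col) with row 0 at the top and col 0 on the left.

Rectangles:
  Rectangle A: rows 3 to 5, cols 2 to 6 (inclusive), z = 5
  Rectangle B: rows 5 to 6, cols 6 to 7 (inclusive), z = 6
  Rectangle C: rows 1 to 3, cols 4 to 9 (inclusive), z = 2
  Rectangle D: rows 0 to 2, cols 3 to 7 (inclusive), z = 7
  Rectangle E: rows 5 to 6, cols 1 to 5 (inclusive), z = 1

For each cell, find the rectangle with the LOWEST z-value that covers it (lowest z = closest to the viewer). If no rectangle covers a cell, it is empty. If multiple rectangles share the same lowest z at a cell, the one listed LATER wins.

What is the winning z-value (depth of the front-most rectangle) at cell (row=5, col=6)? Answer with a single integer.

Check cell (5,6):
  A: rows 3-5 cols 2-6 z=5 -> covers; best now A (z=5)
  B: rows 5-6 cols 6-7 z=6 -> covers; best now A (z=5)
  C: rows 1-3 cols 4-9 -> outside (row miss)
  D: rows 0-2 cols 3-7 -> outside (row miss)
  E: rows 5-6 cols 1-5 -> outside (col miss)
Winner: A at z=5

Answer: 5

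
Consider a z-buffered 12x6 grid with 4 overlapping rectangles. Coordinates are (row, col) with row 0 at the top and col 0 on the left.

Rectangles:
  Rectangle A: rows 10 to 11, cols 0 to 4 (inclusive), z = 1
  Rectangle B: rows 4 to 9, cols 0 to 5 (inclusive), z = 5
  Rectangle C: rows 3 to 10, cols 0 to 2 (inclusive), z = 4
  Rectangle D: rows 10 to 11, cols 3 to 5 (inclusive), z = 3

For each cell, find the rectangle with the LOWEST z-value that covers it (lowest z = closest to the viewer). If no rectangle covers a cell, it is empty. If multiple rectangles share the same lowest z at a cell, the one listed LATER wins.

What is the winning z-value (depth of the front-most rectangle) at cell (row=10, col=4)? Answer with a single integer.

Answer: 1

Derivation:
Check cell (10,4):
  A: rows 10-11 cols 0-4 z=1 -> covers; best now A (z=1)
  B: rows 4-9 cols 0-5 -> outside (row miss)
  C: rows 3-10 cols 0-2 -> outside (col miss)
  D: rows 10-11 cols 3-5 z=3 -> covers; best now A (z=1)
Winner: A at z=1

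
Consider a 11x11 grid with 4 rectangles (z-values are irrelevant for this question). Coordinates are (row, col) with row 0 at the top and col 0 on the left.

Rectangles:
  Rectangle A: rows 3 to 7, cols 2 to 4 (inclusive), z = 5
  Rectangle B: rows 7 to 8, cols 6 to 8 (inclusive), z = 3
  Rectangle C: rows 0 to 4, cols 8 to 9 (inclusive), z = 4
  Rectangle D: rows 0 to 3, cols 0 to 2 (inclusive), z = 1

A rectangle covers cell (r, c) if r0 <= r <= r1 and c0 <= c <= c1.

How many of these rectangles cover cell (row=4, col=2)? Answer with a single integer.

Check cell (4,2):
  A: rows 3-7 cols 2-4 -> covers
  B: rows 7-8 cols 6-8 -> outside (row miss)
  C: rows 0-4 cols 8-9 -> outside (col miss)
  D: rows 0-3 cols 0-2 -> outside (row miss)
Count covering = 1

Answer: 1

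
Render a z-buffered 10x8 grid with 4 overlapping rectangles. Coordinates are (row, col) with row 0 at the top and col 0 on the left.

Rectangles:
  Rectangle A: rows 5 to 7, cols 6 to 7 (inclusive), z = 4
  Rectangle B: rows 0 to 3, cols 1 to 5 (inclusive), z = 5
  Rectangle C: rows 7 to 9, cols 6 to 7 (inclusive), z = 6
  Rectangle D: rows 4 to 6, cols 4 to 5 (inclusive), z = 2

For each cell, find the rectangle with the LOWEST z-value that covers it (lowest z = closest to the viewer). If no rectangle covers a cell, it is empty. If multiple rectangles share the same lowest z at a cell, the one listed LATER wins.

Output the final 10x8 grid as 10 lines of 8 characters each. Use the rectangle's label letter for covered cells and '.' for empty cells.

.BBBBB..
.BBBBB..
.BBBBB..
.BBBBB..
....DD..
....DDAA
....DDAA
......AA
......CC
......CC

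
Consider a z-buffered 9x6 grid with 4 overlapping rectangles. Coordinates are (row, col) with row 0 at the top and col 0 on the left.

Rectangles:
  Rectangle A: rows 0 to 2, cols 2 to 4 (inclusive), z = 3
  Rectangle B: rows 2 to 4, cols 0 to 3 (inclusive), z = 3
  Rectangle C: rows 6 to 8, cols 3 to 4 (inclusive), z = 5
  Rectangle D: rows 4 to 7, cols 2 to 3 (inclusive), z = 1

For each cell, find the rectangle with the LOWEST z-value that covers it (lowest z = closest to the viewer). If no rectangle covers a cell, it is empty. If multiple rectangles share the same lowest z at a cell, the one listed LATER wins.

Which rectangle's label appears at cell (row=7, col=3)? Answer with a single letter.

Check cell (7,3):
  A: rows 0-2 cols 2-4 -> outside (row miss)
  B: rows 2-4 cols 0-3 -> outside (row miss)
  C: rows 6-8 cols 3-4 z=5 -> covers; best now C (z=5)
  D: rows 4-7 cols 2-3 z=1 -> covers; best now D (z=1)
Winner: D at z=1

Answer: D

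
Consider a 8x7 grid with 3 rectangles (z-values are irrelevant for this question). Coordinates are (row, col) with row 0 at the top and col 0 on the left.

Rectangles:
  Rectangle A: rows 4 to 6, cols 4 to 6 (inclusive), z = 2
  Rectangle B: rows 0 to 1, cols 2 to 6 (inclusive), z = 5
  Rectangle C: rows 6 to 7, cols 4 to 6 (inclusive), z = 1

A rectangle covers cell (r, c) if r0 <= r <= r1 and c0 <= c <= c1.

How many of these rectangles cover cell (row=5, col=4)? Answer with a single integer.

Answer: 1

Derivation:
Check cell (5,4):
  A: rows 4-6 cols 4-6 -> covers
  B: rows 0-1 cols 2-6 -> outside (row miss)
  C: rows 6-7 cols 4-6 -> outside (row miss)
Count covering = 1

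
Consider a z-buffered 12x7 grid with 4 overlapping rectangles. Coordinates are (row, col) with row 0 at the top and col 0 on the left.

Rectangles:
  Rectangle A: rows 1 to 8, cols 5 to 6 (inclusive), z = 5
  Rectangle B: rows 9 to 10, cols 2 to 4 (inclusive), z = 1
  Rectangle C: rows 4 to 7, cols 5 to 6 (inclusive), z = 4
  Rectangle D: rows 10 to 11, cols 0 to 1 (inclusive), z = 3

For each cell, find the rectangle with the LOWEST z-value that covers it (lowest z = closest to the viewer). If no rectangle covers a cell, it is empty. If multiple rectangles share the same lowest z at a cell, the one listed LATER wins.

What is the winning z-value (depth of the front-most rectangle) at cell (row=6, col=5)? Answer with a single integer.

Answer: 4

Derivation:
Check cell (6,5):
  A: rows 1-8 cols 5-6 z=5 -> covers; best now A (z=5)
  B: rows 9-10 cols 2-4 -> outside (row miss)
  C: rows 4-7 cols 5-6 z=4 -> covers; best now C (z=4)
  D: rows 10-11 cols 0-1 -> outside (row miss)
Winner: C at z=4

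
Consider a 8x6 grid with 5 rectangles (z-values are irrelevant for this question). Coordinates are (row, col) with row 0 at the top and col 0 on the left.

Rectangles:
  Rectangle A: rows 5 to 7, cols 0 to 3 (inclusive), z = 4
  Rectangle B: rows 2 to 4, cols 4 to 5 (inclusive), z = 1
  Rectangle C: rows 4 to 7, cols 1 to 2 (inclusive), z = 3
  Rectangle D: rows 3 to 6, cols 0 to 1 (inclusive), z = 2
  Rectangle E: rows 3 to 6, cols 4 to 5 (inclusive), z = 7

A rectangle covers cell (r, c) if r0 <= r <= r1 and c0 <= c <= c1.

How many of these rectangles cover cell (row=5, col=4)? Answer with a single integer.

Check cell (5,4):
  A: rows 5-7 cols 0-3 -> outside (col miss)
  B: rows 2-4 cols 4-5 -> outside (row miss)
  C: rows 4-7 cols 1-2 -> outside (col miss)
  D: rows 3-6 cols 0-1 -> outside (col miss)
  E: rows 3-6 cols 4-5 -> covers
Count covering = 1

Answer: 1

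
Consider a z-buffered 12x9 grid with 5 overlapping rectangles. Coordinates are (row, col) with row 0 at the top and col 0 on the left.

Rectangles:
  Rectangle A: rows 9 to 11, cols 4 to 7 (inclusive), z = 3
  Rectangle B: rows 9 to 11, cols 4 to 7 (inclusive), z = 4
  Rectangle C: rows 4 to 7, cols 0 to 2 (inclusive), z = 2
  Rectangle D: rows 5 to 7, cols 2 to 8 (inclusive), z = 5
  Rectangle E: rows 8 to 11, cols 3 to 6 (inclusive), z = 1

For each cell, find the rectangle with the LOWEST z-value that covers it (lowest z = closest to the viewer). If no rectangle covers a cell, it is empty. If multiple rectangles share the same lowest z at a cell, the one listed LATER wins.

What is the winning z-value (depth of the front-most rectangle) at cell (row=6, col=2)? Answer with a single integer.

Answer: 2

Derivation:
Check cell (6,2):
  A: rows 9-11 cols 4-7 -> outside (row miss)
  B: rows 9-11 cols 4-7 -> outside (row miss)
  C: rows 4-7 cols 0-2 z=2 -> covers; best now C (z=2)
  D: rows 5-7 cols 2-8 z=5 -> covers; best now C (z=2)
  E: rows 8-11 cols 3-6 -> outside (row miss)
Winner: C at z=2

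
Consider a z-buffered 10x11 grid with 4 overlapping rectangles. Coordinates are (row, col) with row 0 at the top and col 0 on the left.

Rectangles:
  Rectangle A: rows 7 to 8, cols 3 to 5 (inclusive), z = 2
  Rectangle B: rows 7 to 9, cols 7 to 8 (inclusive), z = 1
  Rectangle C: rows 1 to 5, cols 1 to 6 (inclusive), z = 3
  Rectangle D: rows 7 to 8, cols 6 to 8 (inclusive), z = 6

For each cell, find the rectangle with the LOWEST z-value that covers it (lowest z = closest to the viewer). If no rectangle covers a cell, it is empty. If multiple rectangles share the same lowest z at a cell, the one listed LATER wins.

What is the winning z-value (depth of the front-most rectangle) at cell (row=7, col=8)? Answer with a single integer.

Answer: 1

Derivation:
Check cell (7,8):
  A: rows 7-8 cols 3-5 -> outside (col miss)
  B: rows 7-9 cols 7-8 z=1 -> covers; best now B (z=1)
  C: rows 1-5 cols 1-6 -> outside (row miss)
  D: rows 7-8 cols 6-8 z=6 -> covers; best now B (z=1)
Winner: B at z=1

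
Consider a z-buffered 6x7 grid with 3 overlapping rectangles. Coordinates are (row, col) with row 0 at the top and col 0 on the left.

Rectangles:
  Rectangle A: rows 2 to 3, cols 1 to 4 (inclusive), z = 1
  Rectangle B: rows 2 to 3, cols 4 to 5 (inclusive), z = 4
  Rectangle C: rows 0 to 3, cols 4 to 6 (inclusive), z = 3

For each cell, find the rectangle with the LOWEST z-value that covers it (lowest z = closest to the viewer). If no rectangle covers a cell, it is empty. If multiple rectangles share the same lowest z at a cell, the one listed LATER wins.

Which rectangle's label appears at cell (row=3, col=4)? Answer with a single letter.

Check cell (3,4):
  A: rows 2-3 cols 1-4 z=1 -> covers; best now A (z=1)
  B: rows 2-3 cols 4-5 z=4 -> covers; best now A (z=1)
  C: rows 0-3 cols 4-6 z=3 -> covers; best now A (z=1)
Winner: A at z=1

Answer: A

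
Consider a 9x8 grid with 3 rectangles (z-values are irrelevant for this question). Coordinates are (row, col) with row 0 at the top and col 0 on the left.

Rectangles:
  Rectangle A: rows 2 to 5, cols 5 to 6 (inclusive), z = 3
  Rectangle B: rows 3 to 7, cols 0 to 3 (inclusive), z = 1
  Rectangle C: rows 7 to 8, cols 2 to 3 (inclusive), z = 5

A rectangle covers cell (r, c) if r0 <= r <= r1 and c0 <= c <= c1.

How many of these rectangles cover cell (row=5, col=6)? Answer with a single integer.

Check cell (5,6):
  A: rows 2-5 cols 5-6 -> covers
  B: rows 3-7 cols 0-3 -> outside (col miss)
  C: rows 7-8 cols 2-3 -> outside (row miss)
Count covering = 1

Answer: 1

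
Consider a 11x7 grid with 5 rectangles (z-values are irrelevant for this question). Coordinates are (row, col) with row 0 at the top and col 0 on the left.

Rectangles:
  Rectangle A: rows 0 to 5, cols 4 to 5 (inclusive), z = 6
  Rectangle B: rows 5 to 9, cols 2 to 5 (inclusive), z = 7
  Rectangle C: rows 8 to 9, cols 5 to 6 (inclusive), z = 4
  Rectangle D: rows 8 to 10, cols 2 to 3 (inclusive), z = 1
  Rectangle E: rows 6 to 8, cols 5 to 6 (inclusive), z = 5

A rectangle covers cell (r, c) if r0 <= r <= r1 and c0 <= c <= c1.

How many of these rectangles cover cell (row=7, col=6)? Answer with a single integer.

Check cell (7,6):
  A: rows 0-5 cols 4-5 -> outside (row miss)
  B: rows 5-9 cols 2-5 -> outside (col miss)
  C: rows 8-9 cols 5-6 -> outside (row miss)
  D: rows 8-10 cols 2-3 -> outside (row miss)
  E: rows 6-8 cols 5-6 -> covers
Count covering = 1

Answer: 1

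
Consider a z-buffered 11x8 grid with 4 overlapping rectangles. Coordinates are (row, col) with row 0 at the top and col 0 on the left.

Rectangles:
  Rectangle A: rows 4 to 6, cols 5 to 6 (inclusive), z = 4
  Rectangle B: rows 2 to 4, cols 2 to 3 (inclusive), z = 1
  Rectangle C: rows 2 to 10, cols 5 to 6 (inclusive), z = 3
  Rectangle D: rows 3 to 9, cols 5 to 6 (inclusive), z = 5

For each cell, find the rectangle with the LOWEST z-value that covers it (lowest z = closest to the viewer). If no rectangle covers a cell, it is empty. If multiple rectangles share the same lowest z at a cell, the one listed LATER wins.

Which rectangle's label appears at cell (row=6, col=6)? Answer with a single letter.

Check cell (6,6):
  A: rows 4-6 cols 5-6 z=4 -> covers; best now A (z=4)
  B: rows 2-4 cols 2-3 -> outside (row miss)
  C: rows 2-10 cols 5-6 z=3 -> covers; best now C (z=3)
  D: rows 3-9 cols 5-6 z=5 -> covers; best now C (z=3)
Winner: C at z=3

Answer: C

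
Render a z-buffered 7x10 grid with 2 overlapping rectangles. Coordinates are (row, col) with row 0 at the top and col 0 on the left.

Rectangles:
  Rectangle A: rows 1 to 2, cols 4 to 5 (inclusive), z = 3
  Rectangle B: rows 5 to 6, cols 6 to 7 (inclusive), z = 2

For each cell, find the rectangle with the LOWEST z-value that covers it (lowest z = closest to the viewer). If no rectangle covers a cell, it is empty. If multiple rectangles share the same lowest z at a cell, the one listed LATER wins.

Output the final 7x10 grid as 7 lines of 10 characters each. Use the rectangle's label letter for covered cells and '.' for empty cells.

..........
....AA....
....AA....
..........
..........
......BB..
......BB..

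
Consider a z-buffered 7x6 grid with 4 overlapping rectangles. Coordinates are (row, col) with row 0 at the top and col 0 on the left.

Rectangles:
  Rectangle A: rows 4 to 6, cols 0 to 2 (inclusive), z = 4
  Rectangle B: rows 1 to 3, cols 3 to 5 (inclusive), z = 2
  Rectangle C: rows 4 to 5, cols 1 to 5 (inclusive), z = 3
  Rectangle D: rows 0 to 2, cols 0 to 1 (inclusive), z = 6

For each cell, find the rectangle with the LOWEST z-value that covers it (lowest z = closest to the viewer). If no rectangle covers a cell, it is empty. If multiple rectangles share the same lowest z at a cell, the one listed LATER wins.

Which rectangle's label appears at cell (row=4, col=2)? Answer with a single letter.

Check cell (4,2):
  A: rows 4-6 cols 0-2 z=4 -> covers; best now A (z=4)
  B: rows 1-3 cols 3-5 -> outside (row miss)
  C: rows 4-5 cols 1-5 z=3 -> covers; best now C (z=3)
  D: rows 0-2 cols 0-1 -> outside (row miss)
Winner: C at z=3

Answer: C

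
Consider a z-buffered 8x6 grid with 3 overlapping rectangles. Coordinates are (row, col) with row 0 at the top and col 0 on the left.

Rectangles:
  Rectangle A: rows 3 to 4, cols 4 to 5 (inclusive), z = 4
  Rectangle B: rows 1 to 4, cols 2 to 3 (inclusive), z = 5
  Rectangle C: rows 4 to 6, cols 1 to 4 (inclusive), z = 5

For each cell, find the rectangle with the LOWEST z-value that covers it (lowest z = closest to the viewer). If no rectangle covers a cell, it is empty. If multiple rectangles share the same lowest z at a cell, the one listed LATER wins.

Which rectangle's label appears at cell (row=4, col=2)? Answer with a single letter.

Answer: C

Derivation:
Check cell (4,2):
  A: rows 3-4 cols 4-5 -> outside (col miss)
  B: rows 1-4 cols 2-3 z=5 -> covers; best now B (z=5)
  C: rows 4-6 cols 1-4 z=5 -> covers; best now C (z=5)
Winner: C at z=5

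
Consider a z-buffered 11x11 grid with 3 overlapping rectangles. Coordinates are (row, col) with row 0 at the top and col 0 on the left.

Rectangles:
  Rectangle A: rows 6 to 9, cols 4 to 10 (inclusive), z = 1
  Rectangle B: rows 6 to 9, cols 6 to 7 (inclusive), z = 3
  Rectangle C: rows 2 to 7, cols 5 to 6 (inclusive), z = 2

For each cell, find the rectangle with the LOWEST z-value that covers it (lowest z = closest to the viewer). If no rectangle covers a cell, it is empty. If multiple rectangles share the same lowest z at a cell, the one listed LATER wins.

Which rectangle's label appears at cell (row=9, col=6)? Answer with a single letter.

Answer: A

Derivation:
Check cell (9,6):
  A: rows 6-9 cols 4-10 z=1 -> covers; best now A (z=1)
  B: rows 6-9 cols 6-7 z=3 -> covers; best now A (z=1)
  C: rows 2-7 cols 5-6 -> outside (row miss)
Winner: A at z=1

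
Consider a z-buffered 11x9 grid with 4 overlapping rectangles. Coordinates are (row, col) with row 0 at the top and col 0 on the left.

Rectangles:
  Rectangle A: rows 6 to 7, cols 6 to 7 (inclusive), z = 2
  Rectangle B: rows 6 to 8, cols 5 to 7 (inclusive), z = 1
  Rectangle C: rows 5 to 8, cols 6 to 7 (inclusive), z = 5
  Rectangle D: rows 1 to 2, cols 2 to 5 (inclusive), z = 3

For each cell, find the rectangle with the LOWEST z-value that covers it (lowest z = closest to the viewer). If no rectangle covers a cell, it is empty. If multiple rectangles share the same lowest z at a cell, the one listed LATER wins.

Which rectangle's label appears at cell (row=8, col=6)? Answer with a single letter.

Answer: B

Derivation:
Check cell (8,6):
  A: rows 6-7 cols 6-7 -> outside (row miss)
  B: rows 6-8 cols 5-7 z=1 -> covers; best now B (z=1)
  C: rows 5-8 cols 6-7 z=5 -> covers; best now B (z=1)
  D: rows 1-2 cols 2-5 -> outside (row miss)
Winner: B at z=1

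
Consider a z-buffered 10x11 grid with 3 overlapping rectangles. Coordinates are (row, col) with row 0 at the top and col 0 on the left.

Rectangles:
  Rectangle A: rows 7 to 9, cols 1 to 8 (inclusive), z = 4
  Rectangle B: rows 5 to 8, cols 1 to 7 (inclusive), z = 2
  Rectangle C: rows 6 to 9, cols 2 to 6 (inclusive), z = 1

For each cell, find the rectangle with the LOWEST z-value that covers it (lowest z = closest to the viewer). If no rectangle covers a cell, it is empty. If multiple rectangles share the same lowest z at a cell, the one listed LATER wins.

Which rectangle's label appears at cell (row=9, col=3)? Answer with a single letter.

Check cell (9,3):
  A: rows 7-9 cols 1-8 z=4 -> covers; best now A (z=4)
  B: rows 5-8 cols 1-7 -> outside (row miss)
  C: rows 6-9 cols 2-6 z=1 -> covers; best now C (z=1)
Winner: C at z=1

Answer: C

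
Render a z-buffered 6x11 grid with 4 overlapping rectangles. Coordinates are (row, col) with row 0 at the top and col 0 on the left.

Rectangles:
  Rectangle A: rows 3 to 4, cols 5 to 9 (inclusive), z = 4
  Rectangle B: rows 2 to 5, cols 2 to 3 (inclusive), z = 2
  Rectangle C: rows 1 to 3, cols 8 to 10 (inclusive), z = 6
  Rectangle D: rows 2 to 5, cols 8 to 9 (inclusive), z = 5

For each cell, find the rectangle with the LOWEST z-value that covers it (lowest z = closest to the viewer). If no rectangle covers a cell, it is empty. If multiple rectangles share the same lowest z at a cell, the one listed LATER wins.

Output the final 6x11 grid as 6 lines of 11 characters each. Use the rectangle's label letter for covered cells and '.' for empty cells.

...........
........CCC
..BB....DDC
..BB.AAAAAC
..BB.AAAAA.
..BB....DD.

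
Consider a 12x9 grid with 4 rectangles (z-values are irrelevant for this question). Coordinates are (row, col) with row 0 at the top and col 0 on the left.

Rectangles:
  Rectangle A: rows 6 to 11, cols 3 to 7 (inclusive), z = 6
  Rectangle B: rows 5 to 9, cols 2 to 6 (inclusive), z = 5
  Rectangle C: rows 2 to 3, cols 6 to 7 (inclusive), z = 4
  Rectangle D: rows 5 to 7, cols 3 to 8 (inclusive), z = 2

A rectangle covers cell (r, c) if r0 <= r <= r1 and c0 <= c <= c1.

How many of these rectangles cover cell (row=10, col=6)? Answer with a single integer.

Check cell (10,6):
  A: rows 6-11 cols 3-7 -> covers
  B: rows 5-9 cols 2-6 -> outside (row miss)
  C: rows 2-3 cols 6-7 -> outside (row miss)
  D: rows 5-7 cols 3-8 -> outside (row miss)
Count covering = 1

Answer: 1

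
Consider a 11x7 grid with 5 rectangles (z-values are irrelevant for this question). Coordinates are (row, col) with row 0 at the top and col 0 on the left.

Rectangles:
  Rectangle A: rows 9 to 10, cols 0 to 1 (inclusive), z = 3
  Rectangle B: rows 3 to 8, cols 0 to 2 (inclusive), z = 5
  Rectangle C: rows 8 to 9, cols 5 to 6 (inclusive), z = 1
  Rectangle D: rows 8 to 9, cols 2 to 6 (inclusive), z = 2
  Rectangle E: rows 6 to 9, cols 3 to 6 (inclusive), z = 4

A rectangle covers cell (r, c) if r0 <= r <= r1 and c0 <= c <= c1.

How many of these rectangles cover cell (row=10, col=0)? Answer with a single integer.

Check cell (10,0):
  A: rows 9-10 cols 0-1 -> covers
  B: rows 3-8 cols 0-2 -> outside (row miss)
  C: rows 8-9 cols 5-6 -> outside (row miss)
  D: rows 8-9 cols 2-6 -> outside (row miss)
  E: rows 6-9 cols 3-6 -> outside (row miss)
Count covering = 1

Answer: 1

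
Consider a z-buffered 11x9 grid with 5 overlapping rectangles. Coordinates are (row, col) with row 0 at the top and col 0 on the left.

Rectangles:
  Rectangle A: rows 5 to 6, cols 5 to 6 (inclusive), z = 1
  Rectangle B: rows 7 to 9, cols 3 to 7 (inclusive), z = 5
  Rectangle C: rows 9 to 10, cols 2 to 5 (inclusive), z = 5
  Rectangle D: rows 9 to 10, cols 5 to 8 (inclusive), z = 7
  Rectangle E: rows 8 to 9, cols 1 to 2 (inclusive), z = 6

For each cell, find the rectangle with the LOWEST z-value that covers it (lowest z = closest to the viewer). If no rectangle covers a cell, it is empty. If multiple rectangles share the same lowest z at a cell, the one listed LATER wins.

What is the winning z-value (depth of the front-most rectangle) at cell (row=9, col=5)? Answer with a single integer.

Check cell (9,5):
  A: rows 5-6 cols 5-6 -> outside (row miss)
  B: rows 7-9 cols 3-7 z=5 -> covers; best now B (z=5)
  C: rows 9-10 cols 2-5 z=5 -> covers; best now C (z=5)
  D: rows 9-10 cols 5-8 z=7 -> covers; best now C (z=5)
  E: rows 8-9 cols 1-2 -> outside (col miss)
Winner: C at z=5

Answer: 5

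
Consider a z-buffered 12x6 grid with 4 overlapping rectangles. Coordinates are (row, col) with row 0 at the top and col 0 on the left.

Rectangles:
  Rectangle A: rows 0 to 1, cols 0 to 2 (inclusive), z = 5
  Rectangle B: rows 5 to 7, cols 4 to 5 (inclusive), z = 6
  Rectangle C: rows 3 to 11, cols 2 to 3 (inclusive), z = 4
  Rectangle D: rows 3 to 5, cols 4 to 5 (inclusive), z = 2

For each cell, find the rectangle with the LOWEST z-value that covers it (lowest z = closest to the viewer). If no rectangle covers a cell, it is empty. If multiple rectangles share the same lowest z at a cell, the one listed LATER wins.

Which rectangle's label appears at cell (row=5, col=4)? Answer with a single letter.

Check cell (5,4):
  A: rows 0-1 cols 0-2 -> outside (row miss)
  B: rows 5-7 cols 4-5 z=6 -> covers; best now B (z=6)
  C: rows 3-11 cols 2-3 -> outside (col miss)
  D: rows 3-5 cols 4-5 z=2 -> covers; best now D (z=2)
Winner: D at z=2

Answer: D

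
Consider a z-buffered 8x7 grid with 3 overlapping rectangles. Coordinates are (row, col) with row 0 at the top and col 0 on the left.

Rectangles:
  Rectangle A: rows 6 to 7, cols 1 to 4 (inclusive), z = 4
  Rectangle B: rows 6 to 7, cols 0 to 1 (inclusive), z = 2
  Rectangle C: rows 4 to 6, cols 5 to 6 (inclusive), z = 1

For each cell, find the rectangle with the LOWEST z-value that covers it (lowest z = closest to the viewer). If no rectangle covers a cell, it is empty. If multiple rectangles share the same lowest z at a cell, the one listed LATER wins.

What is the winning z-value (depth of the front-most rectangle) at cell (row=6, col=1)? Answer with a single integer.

Check cell (6,1):
  A: rows 6-7 cols 1-4 z=4 -> covers; best now A (z=4)
  B: rows 6-7 cols 0-1 z=2 -> covers; best now B (z=2)
  C: rows 4-6 cols 5-6 -> outside (col miss)
Winner: B at z=2

Answer: 2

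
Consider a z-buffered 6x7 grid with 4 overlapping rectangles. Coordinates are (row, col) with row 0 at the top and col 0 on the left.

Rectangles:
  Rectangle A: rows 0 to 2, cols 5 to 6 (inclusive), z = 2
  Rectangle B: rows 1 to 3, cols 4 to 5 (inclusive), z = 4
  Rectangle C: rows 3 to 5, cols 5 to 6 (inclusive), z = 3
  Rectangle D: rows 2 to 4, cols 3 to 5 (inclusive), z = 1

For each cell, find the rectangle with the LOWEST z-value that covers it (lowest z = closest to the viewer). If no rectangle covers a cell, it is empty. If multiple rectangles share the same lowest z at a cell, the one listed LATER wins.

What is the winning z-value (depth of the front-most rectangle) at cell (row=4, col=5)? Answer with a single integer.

Check cell (4,5):
  A: rows 0-2 cols 5-6 -> outside (row miss)
  B: rows 1-3 cols 4-5 -> outside (row miss)
  C: rows 3-5 cols 5-6 z=3 -> covers; best now C (z=3)
  D: rows 2-4 cols 3-5 z=1 -> covers; best now D (z=1)
Winner: D at z=1

Answer: 1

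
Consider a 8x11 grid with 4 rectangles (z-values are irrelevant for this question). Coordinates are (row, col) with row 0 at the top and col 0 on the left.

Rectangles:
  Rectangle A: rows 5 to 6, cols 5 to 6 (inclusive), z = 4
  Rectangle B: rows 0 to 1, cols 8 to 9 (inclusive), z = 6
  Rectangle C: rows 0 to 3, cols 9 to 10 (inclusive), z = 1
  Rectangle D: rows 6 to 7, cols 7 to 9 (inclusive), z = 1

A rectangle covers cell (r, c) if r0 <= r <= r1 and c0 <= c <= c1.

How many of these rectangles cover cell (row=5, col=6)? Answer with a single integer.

Answer: 1

Derivation:
Check cell (5,6):
  A: rows 5-6 cols 5-6 -> covers
  B: rows 0-1 cols 8-9 -> outside (row miss)
  C: rows 0-3 cols 9-10 -> outside (row miss)
  D: rows 6-7 cols 7-9 -> outside (row miss)
Count covering = 1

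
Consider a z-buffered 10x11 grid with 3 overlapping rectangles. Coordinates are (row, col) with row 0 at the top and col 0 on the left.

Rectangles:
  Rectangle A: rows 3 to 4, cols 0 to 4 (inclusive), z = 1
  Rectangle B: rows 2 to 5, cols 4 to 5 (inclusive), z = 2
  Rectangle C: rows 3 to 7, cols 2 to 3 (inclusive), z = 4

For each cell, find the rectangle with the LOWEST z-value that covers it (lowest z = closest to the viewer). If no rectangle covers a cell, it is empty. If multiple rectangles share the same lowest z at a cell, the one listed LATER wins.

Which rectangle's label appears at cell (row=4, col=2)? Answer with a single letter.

Check cell (4,2):
  A: rows 3-4 cols 0-4 z=1 -> covers; best now A (z=1)
  B: rows 2-5 cols 4-5 -> outside (col miss)
  C: rows 3-7 cols 2-3 z=4 -> covers; best now A (z=1)
Winner: A at z=1

Answer: A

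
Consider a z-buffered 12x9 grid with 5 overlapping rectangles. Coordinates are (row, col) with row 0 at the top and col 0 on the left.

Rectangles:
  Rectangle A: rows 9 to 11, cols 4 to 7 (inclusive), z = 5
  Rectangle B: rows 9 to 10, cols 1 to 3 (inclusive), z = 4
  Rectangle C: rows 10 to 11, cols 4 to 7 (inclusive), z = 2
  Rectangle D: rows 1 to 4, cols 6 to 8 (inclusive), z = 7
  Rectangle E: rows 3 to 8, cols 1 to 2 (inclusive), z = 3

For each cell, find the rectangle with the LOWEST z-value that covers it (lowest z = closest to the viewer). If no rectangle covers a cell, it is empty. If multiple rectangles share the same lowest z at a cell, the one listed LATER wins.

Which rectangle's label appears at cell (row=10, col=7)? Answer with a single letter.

Answer: C

Derivation:
Check cell (10,7):
  A: rows 9-11 cols 4-7 z=5 -> covers; best now A (z=5)
  B: rows 9-10 cols 1-3 -> outside (col miss)
  C: rows 10-11 cols 4-7 z=2 -> covers; best now C (z=2)
  D: rows 1-4 cols 6-8 -> outside (row miss)
  E: rows 3-8 cols 1-2 -> outside (row miss)
Winner: C at z=2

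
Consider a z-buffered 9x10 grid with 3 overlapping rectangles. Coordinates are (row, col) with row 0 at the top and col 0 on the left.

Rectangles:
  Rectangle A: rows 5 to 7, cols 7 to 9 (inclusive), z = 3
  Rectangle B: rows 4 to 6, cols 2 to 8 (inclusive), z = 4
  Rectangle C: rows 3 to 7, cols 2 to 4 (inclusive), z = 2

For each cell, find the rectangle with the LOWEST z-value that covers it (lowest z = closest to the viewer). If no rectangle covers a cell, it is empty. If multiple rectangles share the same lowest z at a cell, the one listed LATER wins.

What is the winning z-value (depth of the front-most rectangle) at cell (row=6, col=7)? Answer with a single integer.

Check cell (6,7):
  A: rows 5-7 cols 7-9 z=3 -> covers; best now A (z=3)
  B: rows 4-6 cols 2-8 z=4 -> covers; best now A (z=3)
  C: rows 3-7 cols 2-4 -> outside (col miss)
Winner: A at z=3

Answer: 3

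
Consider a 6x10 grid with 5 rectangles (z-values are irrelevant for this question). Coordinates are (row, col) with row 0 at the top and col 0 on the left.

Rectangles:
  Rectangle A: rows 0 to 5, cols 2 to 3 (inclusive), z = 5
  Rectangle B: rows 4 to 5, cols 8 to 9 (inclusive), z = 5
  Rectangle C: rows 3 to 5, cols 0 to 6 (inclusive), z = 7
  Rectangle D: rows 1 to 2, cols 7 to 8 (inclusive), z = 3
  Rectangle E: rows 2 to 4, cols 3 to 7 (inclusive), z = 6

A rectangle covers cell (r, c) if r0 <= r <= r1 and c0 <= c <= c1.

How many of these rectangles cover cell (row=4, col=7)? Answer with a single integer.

Answer: 1

Derivation:
Check cell (4,7):
  A: rows 0-5 cols 2-3 -> outside (col miss)
  B: rows 4-5 cols 8-9 -> outside (col miss)
  C: rows 3-5 cols 0-6 -> outside (col miss)
  D: rows 1-2 cols 7-8 -> outside (row miss)
  E: rows 2-4 cols 3-7 -> covers
Count covering = 1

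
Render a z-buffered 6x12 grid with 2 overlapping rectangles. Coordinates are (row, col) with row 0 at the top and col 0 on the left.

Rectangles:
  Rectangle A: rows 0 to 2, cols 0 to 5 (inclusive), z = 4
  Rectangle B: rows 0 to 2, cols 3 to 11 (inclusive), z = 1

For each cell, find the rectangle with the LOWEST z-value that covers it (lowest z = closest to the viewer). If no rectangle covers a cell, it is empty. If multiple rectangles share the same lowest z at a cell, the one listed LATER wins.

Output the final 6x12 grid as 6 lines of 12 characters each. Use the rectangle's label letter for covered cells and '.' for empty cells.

AAABBBBBBBBB
AAABBBBBBBBB
AAABBBBBBBBB
............
............
............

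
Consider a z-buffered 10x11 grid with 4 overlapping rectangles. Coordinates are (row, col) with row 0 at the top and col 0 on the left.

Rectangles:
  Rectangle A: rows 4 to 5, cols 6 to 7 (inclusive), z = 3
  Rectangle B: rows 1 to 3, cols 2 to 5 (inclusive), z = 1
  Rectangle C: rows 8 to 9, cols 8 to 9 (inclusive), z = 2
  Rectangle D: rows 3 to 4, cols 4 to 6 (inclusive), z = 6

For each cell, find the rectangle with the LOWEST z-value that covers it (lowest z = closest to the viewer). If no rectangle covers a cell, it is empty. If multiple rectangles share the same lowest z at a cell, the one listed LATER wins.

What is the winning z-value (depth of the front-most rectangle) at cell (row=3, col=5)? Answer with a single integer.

Check cell (3,5):
  A: rows 4-5 cols 6-7 -> outside (row miss)
  B: rows 1-3 cols 2-5 z=1 -> covers; best now B (z=1)
  C: rows 8-9 cols 8-9 -> outside (row miss)
  D: rows 3-4 cols 4-6 z=6 -> covers; best now B (z=1)
Winner: B at z=1

Answer: 1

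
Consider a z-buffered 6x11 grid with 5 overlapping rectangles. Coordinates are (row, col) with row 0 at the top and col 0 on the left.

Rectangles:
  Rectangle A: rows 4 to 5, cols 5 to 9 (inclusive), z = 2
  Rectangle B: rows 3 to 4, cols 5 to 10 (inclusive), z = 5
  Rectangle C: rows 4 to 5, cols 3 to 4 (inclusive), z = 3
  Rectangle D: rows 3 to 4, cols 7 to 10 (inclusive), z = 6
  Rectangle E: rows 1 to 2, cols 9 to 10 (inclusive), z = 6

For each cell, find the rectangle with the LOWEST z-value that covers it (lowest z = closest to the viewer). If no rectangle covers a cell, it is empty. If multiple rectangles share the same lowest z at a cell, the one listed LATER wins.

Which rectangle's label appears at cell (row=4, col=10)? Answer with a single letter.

Check cell (4,10):
  A: rows 4-5 cols 5-9 -> outside (col miss)
  B: rows 3-4 cols 5-10 z=5 -> covers; best now B (z=5)
  C: rows 4-5 cols 3-4 -> outside (col miss)
  D: rows 3-4 cols 7-10 z=6 -> covers; best now B (z=5)
  E: rows 1-2 cols 9-10 -> outside (row miss)
Winner: B at z=5

Answer: B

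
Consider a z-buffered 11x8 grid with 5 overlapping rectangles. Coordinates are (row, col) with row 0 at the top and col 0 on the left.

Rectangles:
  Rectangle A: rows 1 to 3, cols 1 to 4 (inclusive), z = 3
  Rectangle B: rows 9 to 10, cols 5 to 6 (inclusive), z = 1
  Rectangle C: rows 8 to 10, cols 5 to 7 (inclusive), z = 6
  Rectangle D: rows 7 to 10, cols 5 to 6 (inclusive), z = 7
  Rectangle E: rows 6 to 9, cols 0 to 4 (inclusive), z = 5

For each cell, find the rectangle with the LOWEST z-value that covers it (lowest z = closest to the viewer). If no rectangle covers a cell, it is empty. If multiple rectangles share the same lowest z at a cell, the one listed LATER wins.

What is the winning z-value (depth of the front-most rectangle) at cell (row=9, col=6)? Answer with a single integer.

Check cell (9,6):
  A: rows 1-3 cols 1-4 -> outside (row miss)
  B: rows 9-10 cols 5-6 z=1 -> covers; best now B (z=1)
  C: rows 8-10 cols 5-7 z=6 -> covers; best now B (z=1)
  D: rows 7-10 cols 5-6 z=7 -> covers; best now B (z=1)
  E: rows 6-9 cols 0-4 -> outside (col miss)
Winner: B at z=1

Answer: 1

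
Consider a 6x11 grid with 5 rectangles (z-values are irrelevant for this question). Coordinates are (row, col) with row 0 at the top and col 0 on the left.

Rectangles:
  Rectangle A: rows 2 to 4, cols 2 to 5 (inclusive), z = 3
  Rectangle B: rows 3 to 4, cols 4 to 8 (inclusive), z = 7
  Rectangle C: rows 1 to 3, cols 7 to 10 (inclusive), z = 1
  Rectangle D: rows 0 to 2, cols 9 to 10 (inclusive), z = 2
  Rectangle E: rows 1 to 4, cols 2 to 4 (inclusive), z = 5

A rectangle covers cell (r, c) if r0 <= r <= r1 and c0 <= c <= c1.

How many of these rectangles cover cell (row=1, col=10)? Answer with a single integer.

Answer: 2

Derivation:
Check cell (1,10):
  A: rows 2-4 cols 2-5 -> outside (row miss)
  B: rows 3-4 cols 4-8 -> outside (row miss)
  C: rows 1-3 cols 7-10 -> covers
  D: rows 0-2 cols 9-10 -> covers
  E: rows 1-4 cols 2-4 -> outside (col miss)
Count covering = 2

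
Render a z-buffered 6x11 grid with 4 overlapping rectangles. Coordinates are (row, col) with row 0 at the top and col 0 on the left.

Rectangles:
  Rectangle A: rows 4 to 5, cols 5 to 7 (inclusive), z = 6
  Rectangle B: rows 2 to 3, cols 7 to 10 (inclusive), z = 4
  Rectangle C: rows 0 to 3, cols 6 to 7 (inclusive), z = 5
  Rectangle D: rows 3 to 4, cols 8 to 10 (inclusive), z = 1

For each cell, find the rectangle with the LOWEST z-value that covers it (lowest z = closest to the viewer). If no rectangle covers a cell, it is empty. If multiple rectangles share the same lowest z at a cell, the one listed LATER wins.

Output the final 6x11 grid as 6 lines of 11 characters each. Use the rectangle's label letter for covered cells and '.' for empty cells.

......CC...
......CC...
......CBBBB
......CBDDD
.....AAADDD
.....AAA...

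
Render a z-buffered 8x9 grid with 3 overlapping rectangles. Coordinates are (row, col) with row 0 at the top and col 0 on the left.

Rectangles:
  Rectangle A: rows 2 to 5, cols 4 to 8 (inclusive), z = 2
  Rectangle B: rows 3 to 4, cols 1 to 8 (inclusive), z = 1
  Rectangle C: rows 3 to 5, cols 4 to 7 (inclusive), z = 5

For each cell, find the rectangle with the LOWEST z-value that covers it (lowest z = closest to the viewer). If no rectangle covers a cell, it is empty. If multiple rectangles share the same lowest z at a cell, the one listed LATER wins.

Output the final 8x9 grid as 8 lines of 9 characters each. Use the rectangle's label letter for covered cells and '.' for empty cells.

.........
.........
....AAAAA
.BBBBBBBB
.BBBBBBBB
....AAAAA
.........
.........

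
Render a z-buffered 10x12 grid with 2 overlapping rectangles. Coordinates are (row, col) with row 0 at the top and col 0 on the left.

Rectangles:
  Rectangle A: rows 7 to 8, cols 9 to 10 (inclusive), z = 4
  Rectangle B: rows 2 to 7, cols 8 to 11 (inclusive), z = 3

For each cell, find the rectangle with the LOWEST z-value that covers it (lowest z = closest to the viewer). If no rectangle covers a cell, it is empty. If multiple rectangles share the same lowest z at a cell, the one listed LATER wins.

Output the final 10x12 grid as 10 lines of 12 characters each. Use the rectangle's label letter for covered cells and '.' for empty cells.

............
............
........BBBB
........BBBB
........BBBB
........BBBB
........BBBB
........BBBB
.........AA.
............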